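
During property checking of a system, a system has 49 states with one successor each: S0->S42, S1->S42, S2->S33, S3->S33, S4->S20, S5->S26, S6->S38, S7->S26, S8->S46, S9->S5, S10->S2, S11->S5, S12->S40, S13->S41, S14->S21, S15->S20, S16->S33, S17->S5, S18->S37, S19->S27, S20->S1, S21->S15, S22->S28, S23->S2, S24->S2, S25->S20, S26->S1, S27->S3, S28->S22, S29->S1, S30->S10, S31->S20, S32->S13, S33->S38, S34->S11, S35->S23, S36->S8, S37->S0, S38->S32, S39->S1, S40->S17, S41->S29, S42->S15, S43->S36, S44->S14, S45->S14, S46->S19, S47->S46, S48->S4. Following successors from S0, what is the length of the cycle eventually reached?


Trace from S0 until a state repeats:
  S0 -> S42 -> S15 -> S20 -> S1 -> S42
S42 first seen at step 1, revisited at step 5.
Cycle length = 5 - 1 = 4

4


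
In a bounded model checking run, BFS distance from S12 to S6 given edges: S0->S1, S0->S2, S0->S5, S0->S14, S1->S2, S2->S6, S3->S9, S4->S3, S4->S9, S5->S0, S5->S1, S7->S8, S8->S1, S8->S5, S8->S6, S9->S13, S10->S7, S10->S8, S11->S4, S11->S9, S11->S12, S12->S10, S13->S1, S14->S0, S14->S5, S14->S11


BFS layer-by-layer from S12:
  dist 0: {S12}
  dist 1: {S10}
  dist 2: {S7, S8}
  dist 3: {S1, S5, S6}
  -> S6 reached at distance 3
Shortest path length = 3

3


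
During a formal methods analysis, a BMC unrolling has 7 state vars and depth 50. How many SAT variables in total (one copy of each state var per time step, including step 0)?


BMC unrolls to depth k, creating one copy of each state var for steps 0..k.
Step count = 50 + 1 = 51 (steps 0 through 50)
Vars per step = 7
Total = 7 * 51 = 357

357


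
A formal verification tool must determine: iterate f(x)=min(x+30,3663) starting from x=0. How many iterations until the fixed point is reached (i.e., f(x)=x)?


Step 1: x=0, cap=3663, increment=30
Step 2: x grows by 30 each step until capped at 3663; fixed point is x=3663
Step 3: iterations = ceil(3663/30) = 123

123


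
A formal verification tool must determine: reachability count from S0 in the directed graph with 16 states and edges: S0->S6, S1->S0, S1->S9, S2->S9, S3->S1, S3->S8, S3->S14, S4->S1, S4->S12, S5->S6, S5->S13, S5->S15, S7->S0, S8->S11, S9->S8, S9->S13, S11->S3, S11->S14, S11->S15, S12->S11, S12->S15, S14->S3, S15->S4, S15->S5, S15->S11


BFS from S0:
  layer 0: {S0}
  layer 1: {S6}
Reachable set: {S0, S6}
Count = 2

2


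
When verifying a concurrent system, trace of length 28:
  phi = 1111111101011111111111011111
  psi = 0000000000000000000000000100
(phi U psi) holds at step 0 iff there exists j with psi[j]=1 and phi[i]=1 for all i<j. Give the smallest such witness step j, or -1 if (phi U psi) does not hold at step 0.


(phi U psi) at 0: need smallest j with psi[j]=1 and phi[i]=1 for all i in [0,j).
Scan from step 0:
  step 0: phi=1, psi=0 -> continue
  step 1: phi=1, psi=0 -> continue
  step 2: phi=1, psi=0 -> continue
  step 3: phi=1, psi=0 -> continue
  step 8: phi=0 -> phi-prefix broken from here
  step 25: psi=1 but phi already failed -> not a witness
  end of trace: no witness -> -1
Witness step = -1

-1


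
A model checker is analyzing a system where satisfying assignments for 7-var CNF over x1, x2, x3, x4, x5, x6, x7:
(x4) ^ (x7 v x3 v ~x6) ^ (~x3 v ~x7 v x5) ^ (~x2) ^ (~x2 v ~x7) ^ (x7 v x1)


CNF with 6 clauses over 7 vars (128 assignments).
An assignment satisfies CNF iff every clause has >=1 true literal.
Check each row (bits = x1,x2,x3,x4,x5,x6,x7; clause T/F shown):
  row 0 [0000000]: clauses=FTTTTF -> 0
  row 1 [0000001]: clauses=FTTTTT -> 0
  row 2 [0000010]: clauses=FFTTTF -> 0
  row 3 [0000011]: clauses=FTTTTT -> 0
  row 4 [0000100]: clauses=FTTTTF -> 0
  (every remaining row is evaluated the same way; all 128 results are listed next)
Full result column, 8 rows per line (x1,x2,x3,x4 fixed per line; x5,x6,x7 runs 000..111 left to right):
  rows 0-7 [x1,x2,x3,x4=0000]: 00000000  (ones: 0)
  rows 8-15 [x1,x2,x3,x4=0001]: 01010101  (ones: 4)
  rows 16-23 [x1,x2,x3,x4=0010]: 00000000  (ones: 0)
  rows 24-31 [x1,x2,x3,x4=0011]: 00000101  (ones: 2)
  rows 32-39 [x1,x2,x3,x4=0100]: 00000000  (ones: 0)
  rows 40-47 [x1,x2,x3,x4=0101]: 00000000  (ones: 0)
  rows 48-55 [x1,x2,x3,x4=0110]: 00000000  (ones: 0)
  rows 56-63 [x1,x2,x3,x4=0111]: 00000000  (ones: 0)
  rows 64-71 [x1,x2,x3,x4=1000]: 00000000  (ones: 0)
  rows 72-79 [x1,x2,x3,x4=1001]: 11011101  (ones: 6)
  rows 80-87 [x1,x2,x3,x4=1010]: 00000000  (ones: 0)
  rows 88-95 [x1,x2,x3,x4=1011]: 10101111  (ones: 6)
  rows 96-103 [x1,x2,x3,x4=1100]: 00000000  (ones: 0)
  rows 104-111 [x1,x2,x3,x4=1101]: 00000000  (ones: 0)
  rows 112-119 [x1,x2,x3,x4=1110]: 00000000  (ones: 0)
  rows 120-127 [x1,x2,x3,x4=1111]: 00000000  (ones: 0)
Satisfying assignments = 0+4+0+2+0+0+0+0+0+6+0+6+0+0+0+0 = 18

18


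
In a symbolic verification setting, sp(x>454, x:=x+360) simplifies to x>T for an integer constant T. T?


Formula: sp(P, x:=E) = exists old_x. (x = E[old_x/x]) AND P[old_x/x] (old_x is the value of x before the assignment; eliminate old_x by solving x = E[old_x/x] for old_x)
Step 1: Precondition P: x>454, i.e. old_x > 454
Step 2: Assignment gives x = old_x + 360, so old_x = x - 360
Step 3: Substitute into P: x - 360 > 454
Step 4: Simplify: x > 454+360 = 814

814


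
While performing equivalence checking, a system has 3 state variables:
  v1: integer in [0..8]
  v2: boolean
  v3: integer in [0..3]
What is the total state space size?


State space = product of domain sizes of all variables.
Domain sizes:
  v1 (integer in [0..8]): 9
  v2 (boolean): 2
  v3 (integer in [0..3]): 4
Product = 9 * 2 * 4 = 72

72


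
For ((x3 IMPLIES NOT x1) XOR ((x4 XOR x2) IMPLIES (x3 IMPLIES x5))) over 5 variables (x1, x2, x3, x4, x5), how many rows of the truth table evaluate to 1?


Formula: ((x3 IMPLIES NOT x1) XOR ((x4 XOR x2) IMPLIES (x3 IMPLIES x5))) over 5 vars (32 rows)
Evaluate each row (x1, x2, x3, x4, x5 as bits, MSB first):
  row 0 [00000]: ((0 IMPLIES NOT 0) XOR ((0 XOR 0) IMPLIES (0 IMPLIES 0))) -> 0
  row 1 [00001]: ((0 IMPLIES NOT 0) XOR ((0 XOR 0) IMPLIES (0 IMPLIES 1))) -> 0
  row 2 [00010]: ((0 IMPLIES NOT 0) XOR ((1 XOR 0) IMPLIES (0 IMPLIES 0))) -> 0
  row 3 [00011]: ((0 IMPLIES NOT 0) XOR ((1 XOR 0) IMPLIES (0 IMPLIES 1))) -> 0
  row 4 [00100]: ((1 IMPLIES NOT 0) XOR ((0 XOR 0) IMPLIES (1 IMPLIES 0))) -> 0
  row 5 [00101]: ((1 IMPLIES NOT 0) XOR ((0 XOR 0) IMPLIES (1 IMPLIES 1))) -> 0
  row 6 [00110]: ((1 IMPLIES NOT 0) XOR ((1 XOR 0) IMPLIES (1 IMPLIES 0))) -> 1
  row 7 [00111]: ((1 IMPLIES NOT 0) XOR ((1 XOR 0) IMPLIES (1 IMPLIES 1))) -> 0
  row 8 [01000]: ((0 IMPLIES NOT 0) XOR ((0 XOR 1) IMPLIES (0 IMPLIES 0))) -> 0
  row 9 [01001]: ((0 IMPLIES NOT 0) XOR ((0 XOR 1) IMPLIES (0 IMPLIES 1))) -> 0
  row 10 [01010]: ((0 IMPLIES NOT 0) XOR ((1 XOR 1) IMPLIES (0 IMPLIES 0))) -> 0
  row 11 [01011]: ((0 IMPLIES NOT 0) XOR ((1 XOR 1) IMPLIES (0 IMPLIES 1))) -> 0
  row 12 [01100]: ((1 IMPLIES NOT 0) XOR ((0 XOR 1) IMPLIES (1 IMPLIES 0))) -> 1
  row 13 [01101]: ((1 IMPLIES NOT 0) XOR ((0 XOR 1) IMPLIES (1 IMPLIES 1))) -> 0
  row 14 [01110]: ((1 IMPLIES NOT 0) XOR ((1 XOR 1) IMPLIES (1 IMPLIES 0))) -> 0
  row 15 [01111]: ((1 IMPLIES NOT 0) XOR ((1 XOR 1) IMPLIES (1 IMPLIES 1))) -> 0
  row 16 [10000]: ((0 IMPLIES NOT 1) XOR ((0 XOR 0) IMPLIES (0 IMPLIES 0))) -> 0
  row 17 [10001]: ((0 IMPLIES NOT 1) XOR ((0 XOR 0) IMPLIES (0 IMPLIES 1))) -> 0
  row 18 [10010]: ((0 IMPLIES NOT 1) XOR ((1 XOR 0) IMPLIES (0 IMPLIES 0))) -> 0
  row 19 [10011]: ((0 IMPLIES NOT 1) XOR ((1 XOR 0) IMPLIES (0 IMPLIES 1))) -> 0
  row 20 [10100]: ((1 IMPLIES NOT 1) XOR ((0 XOR 0) IMPLIES (1 IMPLIES 0))) -> 1
  row 21 [10101]: ((1 IMPLIES NOT 1) XOR ((0 XOR 0) IMPLIES (1 IMPLIES 1))) -> 1
  row 22 [10110]: ((1 IMPLIES NOT 1) XOR ((1 XOR 0) IMPLIES (1 IMPLIES 0))) -> 0
  row 23 [10111]: ((1 IMPLIES NOT 1) XOR ((1 XOR 0) IMPLIES (1 IMPLIES 1))) -> 1
  row 24 [11000]: ((0 IMPLIES NOT 1) XOR ((0 XOR 1) IMPLIES (0 IMPLIES 0))) -> 0
  row 25 [11001]: ((0 IMPLIES NOT 1) XOR ((0 XOR 1) IMPLIES (0 IMPLIES 1))) -> 0
  row 26 [11010]: ((0 IMPLIES NOT 1) XOR ((1 XOR 1) IMPLIES (0 IMPLIES 0))) -> 0
  row 27 [11011]: ((0 IMPLIES NOT 1) XOR ((1 XOR 1) IMPLIES (0 IMPLIES 1))) -> 0
  row 28 [11100]: ((1 IMPLIES NOT 1) XOR ((0 XOR 1) IMPLIES (1 IMPLIES 0))) -> 0
  row 29 [11101]: ((1 IMPLIES NOT 1) XOR ((0 XOR 1) IMPLIES (1 IMPLIES 1))) -> 1
  row 30 [11110]: ((1 IMPLIES NOT 1) XOR ((1 XOR 1) IMPLIES (1 IMPLIES 0))) -> 1
  row 31 [11111]: ((1 IMPLIES NOT 1) XOR ((1 XOR 1) IMPLIES (1 IMPLIES 1))) -> 1
Full result column, 8 rows per line (x1,x2 fixed per line; x3,x4,x5 runs 000..111 left to right):
  rows 0-7 [x1,x2=00]: 00000010  (ones: 1)
  rows 8-15 [x1,x2=01]: 00001000  (ones: 1)
  rows 16-23 [x1,x2=10]: 00001101  (ones: 3)
  rows 24-31 [x1,x2=11]: 00000111  (ones: 3)
Count of 1-rows = 1+1+3+3 = 8

8


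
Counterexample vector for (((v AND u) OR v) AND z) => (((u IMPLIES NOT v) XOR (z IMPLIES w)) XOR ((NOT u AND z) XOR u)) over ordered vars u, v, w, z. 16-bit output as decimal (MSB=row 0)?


F1 = (((v AND u) OR v) AND z)
F2 = (((u IMPLIES NOT v) XOR (z IMPLIES w)) XOR ((NOT u AND z) XOR u))
Counterexample to F1=>F2 is where F1=1 and F2=0.
Evaluate each row (bits = u,v,w,z, MSB first):
  row 0 [0000]: F1=0 F2=0 -> F1&~F2 -> 0
  row 1 [0001]: F1=0 F2=0 -> F1&~F2 -> 0
  row 2 [0010]: F1=0 F2=0 -> F1&~F2 -> 0
  row 3 [0011]: F1=0 F2=1 -> F1&~F2 -> 0
  row 4 [0100]: F1=0 F2=0 -> F1&~F2 -> 0
  row 5 [0101]: F1=1 F2=0 -> F1&~F2 -> 1
  row 6 [0110]: F1=0 F2=0 -> F1&~F2 -> 0
  row 7 [0111]: F1=1 F2=1 -> F1&~F2 -> 0
  row 8 [1000]: F1=0 F2=1 -> F1&~F2 -> 0
  row 9 [1001]: F1=0 F2=0 -> F1&~F2 -> 0
  row 10 [1010]: F1=0 F2=1 -> F1&~F2 -> 0
  row 11 [1011]: F1=0 F2=1 -> F1&~F2 -> 0
  row 12 [1100]: F1=0 F2=0 -> F1&~F2 -> 0
  row 13 [1101]: F1=1 F2=1 -> F1&~F2 -> 0
  row 14 [1110]: F1=0 F2=0 -> F1&~F2 -> 0
  row 15 [1111]: F1=1 F2=0 -> F1&~F2 -> 1
Full result column, 4 rows per line (u,v fixed per line; w,z runs 00..11 left to right):
  rows 0-3 [u,v=00]: 0000  = hex 0
  rows 4-7 [u,v=01]: 0100  = hex 4
  rows 8-11 [u,v=10]: 0000  = hex 0
  rows 12-15 [u,v=11]: 0001  = hex 1
Counterexample vector (row 0 .. row 15) = 0000010000000001
Output column grouped in 4s = 0000 0100 0000 0001 = 0x0401
Convert to decimal digit by digit (value = value*16 + digit):
  0 -> 0
  0*16 + 4 = 4
  4*16 + 0 = 64
  64*16 + 1 = 1025
Decimal = 1025

1025


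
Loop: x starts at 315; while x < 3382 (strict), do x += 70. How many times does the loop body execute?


Step 1: x goes from 315 toward 3382 by 70; the body runs while x<3382, so iterations = ceil((bound-start)/step)
Step 2: Distance=3067
Step 3: ceil(3067/70)=44

44


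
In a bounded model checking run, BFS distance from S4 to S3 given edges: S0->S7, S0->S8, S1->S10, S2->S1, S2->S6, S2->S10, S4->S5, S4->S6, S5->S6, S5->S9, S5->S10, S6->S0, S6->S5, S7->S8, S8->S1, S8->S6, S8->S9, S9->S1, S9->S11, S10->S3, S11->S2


BFS layer-by-layer from S4:
  dist 0: {S4}
  dist 1: {S5, S6}
  dist 2: {S0, S9, S10}
  dist 3: {S1, S3, S7, S8, S11}
  -> S3 reached at distance 3
Shortest path length = 3

3


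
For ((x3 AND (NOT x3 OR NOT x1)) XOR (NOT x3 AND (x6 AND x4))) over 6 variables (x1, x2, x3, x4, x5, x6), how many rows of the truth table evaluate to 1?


Formula: ((x3 AND (NOT x3 OR NOT x1)) XOR (NOT x3 AND (x6 AND x4))) over 6 vars (64 rows)
Evaluate each row (x1, x2, x3, x4, x5, x6 as bits, MSB first):
  row 0 [000000]: ((0 AND (NOT 0 OR NOT 0)) XOR (NOT 0 AND (0 AND 0))) -> 0
  row 1 [000001]: ((0 AND (NOT 0 OR NOT 0)) XOR (NOT 0 AND (1 AND 0))) -> 0
  row 2 [000010]: ((0 AND (NOT 0 OR NOT 0)) XOR (NOT 0 AND (0 AND 0))) -> 0
  row 3 [000011]: ((0 AND (NOT 0 OR NOT 0)) XOR (NOT 0 AND (1 AND 0))) -> 0
  row 4 [000100]: ((0 AND (NOT 0 OR NOT 0)) XOR (NOT 0 AND (0 AND 1))) -> 0
  (every remaining row is evaluated the same way; all 64 results are listed next)
Full result column, 8 rows per line (x1,x2,x3 fixed per line; x4,x5,x6 runs 000..111 left to right):
  rows 0-7 [x1,x2,x3=000]: 00000101  (ones: 2)
  rows 8-15 [x1,x2,x3=001]: 11111111  (ones: 8)
  rows 16-23 [x1,x2,x3=010]: 00000101  (ones: 2)
  rows 24-31 [x1,x2,x3=011]: 11111111  (ones: 8)
  rows 32-39 [x1,x2,x3=100]: 00000101  (ones: 2)
  rows 40-47 [x1,x2,x3=101]: 00000000  (ones: 0)
  rows 48-55 [x1,x2,x3=110]: 00000101  (ones: 2)
  rows 56-63 [x1,x2,x3=111]: 00000000  (ones: 0)
Count of 1-rows = 2+8+2+8+2+0+2+0 = 24

24


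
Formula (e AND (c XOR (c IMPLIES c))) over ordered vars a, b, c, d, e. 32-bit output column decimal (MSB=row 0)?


Formula: (e AND (c XOR (c IMPLIES c))) over a, b, c, d, e (32 rows)
Evaluate each row (bits = a,b,c,d,e, MSB first):
  row 0 [00000]: (0 AND (0 XOR (0 IMPLIES 0))) -> 0
  row 1 [00001]: (1 AND (0 XOR (0 IMPLIES 0))) -> 1
  row 2 [00010]: (0 AND (0 XOR (0 IMPLIES 0))) -> 0
  row 3 [00011]: (1 AND (0 XOR (0 IMPLIES 0))) -> 1
  row 4 [00100]: (0 AND (1 XOR (1 IMPLIES 1))) -> 0
  row 5 [00101]: (1 AND (1 XOR (1 IMPLIES 1))) -> 0
  row 6 [00110]: (0 AND (1 XOR (1 IMPLIES 1))) -> 0
  row 7 [00111]: (1 AND (1 XOR (1 IMPLIES 1))) -> 0
  row 8 [01000]: (0 AND (0 XOR (0 IMPLIES 0))) -> 0
  row 9 [01001]: (1 AND (0 XOR (0 IMPLIES 0))) -> 1
  row 10 [01010]: (0 AND (0 XOR (0 IMPLIES 0))) -> 0
  row 11 [01011]: (1 AND (0 XOR (0 IMPLIES 0))) -> 1
  row 12 [01100]: (0 AND (1 XOR (1 IMPLIES 1))) -> 0
  row 13 [01101]: (1 AND (1 XOR (1 IMPLIES 1))) -> 0
  row 14 [01110]: (0 AND (1 XOR (1 IMPLIES 1))) -> 0
  row 15 [01111]: (1 AND (1 XOR (1 IMPLIES 1))) -> 0
  row 16 [10000]: (0 AND (0 XOR (0 IMPLIES 0))) -> 0
  row 17 [10001]: (1 AND (0 XOR (0 IMPLIES 0))) -> 1
  row 18 [10010]: (0 AND (0 XOR (0 IMPLIES 0))) -> 0
  row 19 [10011]: (1 AND (0 XOR (0 IMPLIES 0))) -> 1
  row 20 [10100]: (0 AND (1 XOR (1 IMPLIES 1))) -> 0
  row 21 [10101]: (1 AND (1 XOR (1 IMPLIES 1))) -> 0
  row 22 [10110]: (0 AND (1 XOR (1 IMPLIES 1))) -> 0
  row 23 [10111]: (1 AND (1 XOR (1 IMPLIES 1))) -> 0
  row 24 [11000]: (0 AND (0 XOR (0 IMPLIES 0))) -> 0
  row 25 [11001]: (1 AND (0 XOR (0 IMPLIES 0))) -> 1
  row 26 [11010]: (0 AND (0 XOR (0 IMPLIES 0))) -> 0
  row 27 [11011]: (1 AND (0 XOR (0 IMPLIES 0))) -> 1
  row 28 [11100]: (0 AND (1 XOR (1 IMPLIES 1))) -> 0
  row 29 [11101]: (1 AND (1 XOR (1 IMPLIES 1))) -> 0
  row 30 [11110]: (0 AND (1 XOR (1 IMPLIES 1))) -> 0
  row 31 [11111]: (1 AND (1 XOR (1 IMPLIES 1))) -> 0
Full result column, 4 rows per line (a,b,c fixed per line; d,e runs 00..11 left to right):
  rows 0-3 [a,b,c=000]: 0101  = hex 5
  rows 4-7 [a,b,c=001]: 0000  = hex 0
  rows 8-11 [a,b,c=010]: 0101  = hex 5
  rows 12-15 [a,b,c=011]: 0000  = hex 0
  rows 16-19 [a,b,c=100]: 0101  = hex 5
  rows 20-23 [a,b,c=101]: 0000  = hex 0
  rows 24-27 [a,b,c=110]: 0101  = hex 5
  rows 28-31 [a,b,c=111]: 0000  = hex 0
Output column (row 0 .. row 31) = 01010000010100000101000001010000
Output column grouped in 4s = 0101 0000 0101 0000 0101 0000 0101 0000 = 0x50505050
Convert to decimal digit by digit (value = value*16 + digit):
  5 -> 5
  5*16 + 0 = 80
  80*16 + 5 = 1285
  1285*16 + 0 = 20560
  20560*16 + 5 = 328965
  328965*16 + 0 = 5263440
  5263440*16 + 5 = 84215045
  84215045*16 + 0 = 1347440720
Decimal = 1347440720

1347440720


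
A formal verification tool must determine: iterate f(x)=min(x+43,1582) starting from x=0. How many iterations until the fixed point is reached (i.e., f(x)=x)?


Step 1: x=0, cap=1582, increment=43
Step 2: x grows by 43 each step until capped at 1582; fixed point is x=1582
Step 3: iterations = ceil(1582/43) = 37

37


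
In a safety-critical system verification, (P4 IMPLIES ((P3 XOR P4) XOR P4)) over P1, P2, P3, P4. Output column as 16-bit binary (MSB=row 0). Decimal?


Formula: (P4 IMPLIES ((P3 XOR P4) XOR P4)) over P1, P2, P3, P4 (16 rows)
Evaluate each row (bits = P1,P2,P3,P4, MSB first):
  row 0 [0000]: (0 IMPLIES ((0 XOR 0) XOR 0)) -> 1
  row 1 [0001]: (1 IMPLIES ((0 XOR 1) XOR 1)) -> 0
  row 2 [0010]: (0 IMPLIES ((1 XOR 0) XOR 0)) -> 1
  row 3 [0011]: (1 IMPLIES ((1 XOR 1) XOR 1)) -> 1
  row 4 [0100]: (0 IMPLIES ((0 XOR 0) XOR 0)) -> 1
  row 5 [0101]: (1 IMPLIES ((0 XOR 1) XOR 1)) -> 0
  row 6 [0110]: (0 IMPLIES ((1 XOR 0) XOR 0)) -> 1
  row 7 [0111]: (1 IMPLIES ((1 XOR 1) XOR 1)) -> 1
  row 8 [1000]: (0 IMPLIES ((0 XOR 0) XOR 0)) -> 1
  row 9 [1001]: (1 IMPLIES ((0 XOR 1) XOR 1)) -> 0
  row 10 [1010]: (0 IMPLIES ((1 XOR 0) XOR 0)) -> 1
  row 11 [1011]: (1 IMPLIES ((1 XOR 1) XOR 1)) -> 1
  row 12 [1100]: (0 IMPLIES ((0 XOR 0) XOR 0)) -> 1
  row 13 [1101]: (1 IMPLIES ((0 XOR 1) XOR 1)) -> 0
  row 14 [1110]: (0 IMPLIES ((1 XOR 0) XOR 0)) -> 1
  row 15 [1111]: (1 IMPLIES ((1 XOR 1) XOR 1)) -> 1
Full result column, 4 rows per line (P1,P2 fixed per line; P3,P4 runs 00..11 left to right):
  rows 0-3 [P1,P2=00]: 1011  = hex B
  rows 4-7 [P1,P2=01]: 1011  = hex B
  rows 8-11 [P1,P2=10]: 1011  = hex B
  rows 12-15 [P1,P2=11]: 1011  = hex B
Output column (row 0 .. row 15) = 1011101110111011
Output column grouped in 4s = 1011 1011 1011 1011 = 0xBBBB
Convert to decimal digit by digit (value = value*16 + digit):
  B -> 11
  11*16 + 11 (B) = 187
  187*16 + 11 (B) = 3003
  3003*16 + 11 (B) = 48059
Decimal = 48059

48059


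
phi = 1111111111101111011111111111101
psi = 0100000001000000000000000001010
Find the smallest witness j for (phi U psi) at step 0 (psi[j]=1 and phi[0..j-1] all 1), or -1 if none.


(phi U psi) at 0: need smallest j with psi[j]=1 and phi[i]=1 for all i in [0,j).
Scan from step 0:
  step 0: phi=1, psi=0 -> continue
  step 1: psi=1 and phi held for [0,1) -> witness found
Witness step = 1

1


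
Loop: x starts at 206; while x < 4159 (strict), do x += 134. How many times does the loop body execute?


Step 1: x goes from 206 toward 4159 by 134; the body runs while x<4159, so iterations = ceil((bound-start)/step)
Step 2: Distance=3953
Step 3: ceil(3953/134)=30

30


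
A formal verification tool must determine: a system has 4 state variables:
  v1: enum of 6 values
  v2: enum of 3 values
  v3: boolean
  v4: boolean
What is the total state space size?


State space = product of domain sizes of all variables.
Domain sizes:
  v1 (enum of 6 values): 6
  v2 (enum of 3 values): 3
  v3 (boolean): 2
  v4 (boolean): 2
Product = 6 * 3 * 2 * 2 = 72

72


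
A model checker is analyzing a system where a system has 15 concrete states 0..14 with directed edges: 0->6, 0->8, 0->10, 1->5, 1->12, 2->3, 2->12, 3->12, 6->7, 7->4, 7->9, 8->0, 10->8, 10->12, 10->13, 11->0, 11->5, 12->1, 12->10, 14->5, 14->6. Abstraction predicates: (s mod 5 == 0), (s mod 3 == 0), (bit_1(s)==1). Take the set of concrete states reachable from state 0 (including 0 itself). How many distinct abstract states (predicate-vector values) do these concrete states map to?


BFS from 0:
Concrete reachable: {0, 1, 4, 5, 6, 7, 8, 9, 10, 12, 13}
Abstract via predicates (s mod 5 == 0), (s mod 3 == 0), (bit_1(s)==1):
  (0,0,0) <- {1, 4, 8, 13}
  (0,0,1) <- {7}
  (0,1,0) <- {9, 12}
  (0,1,1) <- {6}
  (1,0,0) <- {5}
  (1,0,1) <- {10}
  (1,1,0) <- {0}
Distinct abstract states = 7

7


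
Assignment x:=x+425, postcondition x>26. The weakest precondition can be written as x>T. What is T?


Formula: wp(x:=E, P) = P[E/x] (substitute E for x in postcondition)
Step 1: Postcondition: x>26
Step 2: Substitute x+425 for x: x+425>26
Step 3: Solve for x: x > 26-425 = -399

-399


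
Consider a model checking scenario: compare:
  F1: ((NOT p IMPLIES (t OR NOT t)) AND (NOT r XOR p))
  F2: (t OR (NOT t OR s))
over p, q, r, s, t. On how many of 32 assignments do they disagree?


F1 = ((NOT p IMPLIES (t OR NOT t)) AND (NOT r XOR p))
F2 = (t OR (NOT t OR s))
Evaluate both on each of 32 rows (bits = p,q,r,s,t):
  row 0 [00000]: F1=1 F2=1 -> 0
  row 1 [00001]: F1=1 F2=1 -> 0
  row 2 [00010]: F1=1 F2=1 -> 0
  row 3 [00011]: F1=1 F2=1 -> 0
  row 4 [00100]: F1=0 F2=1 (differ) -> 1
  row 5 [00101]: F1=0 F2=1 (differ) -> 1
  row 6 [00110]: F1=0 F2=1 (differ) -> 1
  row 7 [00111]: F1=0 F2=1 (differ) -> 1
  row 8 [01000]: F1=1 F2=1 -> 0
  row 9 [01001]: F1=1 F2=1 -> 0
  row 10 [01010]: F1=1 F2=1 -> 0
  row 11 [01011]: F1=1 F2=1 -> 0
  row 12 [01100]: F1=0 F2=1 (differ) -> 1
  row 13 [01101]: F1=0 F2=1 (differ) -> 1
  row 14 [01110]: F1=0 F2=1 (differ) -> 1
  row 15 [01111]: F1=0 F2=1 (differ) -> 1
  row 16 [10000]: F1=0 F2=1 (differ) -> 1
  row 17 [10001]: F1=0 F2=1 (differ) -> 1
  row 18 [10010]: F1=0 F2=1 (differ) -> 1
  row 19 [10011]: F1=0 F2=1 (differ) -> 1
  row 20 [10100]: F1=1 F2=1 -> 0
  row 21 [10101]: F1=1 F2=1 -> 0
  row 22 [10110]: F1=1 F2=1 -> 0
  row 23 [10111]: F1=1 F2=1 -> 0
  row 24 [11000]: F1=0 F2=1 (differ) -> 1
  row 25 [11001]: F1=0 F2=1 (differ) -> 1
  row 26 [11010]: F1=0 F2=1 (differ) -> 1
  row 27 [11011]: F1=0 F2=1 (differ) -> 1
  row 28 [11100]: F1=1 F2=1 -> 0
  row 29 [11101]: F1=1 F2=1 -> 0
  row 30 [11110]: F1=1 F2=1 -> 0
  row 31 [11111]: F1=1 F2=1 -> 0
Full result column, 8 rows per line (p,q fixed per line; r,s,t runs 000..111 left to right):
  rows 0-7 [p,q=00]: 00001111  (ones: 4)
  rows 8-15 [p,q=01]: 00001111  (ones: 4)
  rows 16-23 [p,q=10]: 11110000  (ones: 4)
  rows 24-31 [p,q=11]: 11110000  (ones: 4)
Disagreements = 4+4+4+4 = 16

16


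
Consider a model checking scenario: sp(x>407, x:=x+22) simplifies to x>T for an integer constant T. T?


Formula: sp(P, x:=E) = exists old_x. (x = E[old_x/x]) AND P[old_x/x] (old_x is the value of x before the assignment; eliminate old_x by solving x = E[old_x/x] for old_x)
Step 1: Precondition P: x>407, i.e. old_x > 407
Step 2: Assignment gives x = old_x + 22, so old_x = x - 22
Step 3: Substitute into P: x - 22 > 407
Step 4: Simplify: x > 407+22 = 429

429


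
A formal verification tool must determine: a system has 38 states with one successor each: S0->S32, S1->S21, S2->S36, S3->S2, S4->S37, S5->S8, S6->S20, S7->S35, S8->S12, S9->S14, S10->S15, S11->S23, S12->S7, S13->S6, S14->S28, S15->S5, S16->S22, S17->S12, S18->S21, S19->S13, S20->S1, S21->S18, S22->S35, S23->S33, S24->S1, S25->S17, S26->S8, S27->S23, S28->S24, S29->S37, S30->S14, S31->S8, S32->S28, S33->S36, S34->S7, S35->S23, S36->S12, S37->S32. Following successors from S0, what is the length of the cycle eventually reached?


Trace from S0 until a state repeats:
  S0 -> S32 -> S28 -> S24 -> S1 -> S21 -> S18 -> S21
S21 first seen at step 5, revisited at step 7.
Cycle length = 7 - 5 = 2

2


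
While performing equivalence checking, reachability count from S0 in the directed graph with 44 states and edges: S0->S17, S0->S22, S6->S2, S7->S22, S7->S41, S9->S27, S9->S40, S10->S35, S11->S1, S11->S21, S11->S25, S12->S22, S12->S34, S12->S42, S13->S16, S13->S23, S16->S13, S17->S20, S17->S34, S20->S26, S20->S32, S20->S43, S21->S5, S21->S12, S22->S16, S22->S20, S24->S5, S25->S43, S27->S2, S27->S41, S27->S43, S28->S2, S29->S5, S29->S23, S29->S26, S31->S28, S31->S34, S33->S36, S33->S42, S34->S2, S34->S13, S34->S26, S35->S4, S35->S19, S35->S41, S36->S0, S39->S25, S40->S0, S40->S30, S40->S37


BFS from S0:
  layer 0: {S0}
  layer 1: {S17, S22}
  layer 2: {S16, S20, S34}
  layer 3: {S2, S13, S26, S32, S43}
  layer 4: {S23}
Reachable set: {S0, S2, S13, S16, S17, S20, S22, S23, S26, S32, S34, S43}
Count = 12

12


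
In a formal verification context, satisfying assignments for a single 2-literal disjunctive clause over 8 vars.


Step 1: Total=2^8=256
Step 2: Unsat when all 2 false: 2^6=64
Step 3: Sat=256-64=192

192


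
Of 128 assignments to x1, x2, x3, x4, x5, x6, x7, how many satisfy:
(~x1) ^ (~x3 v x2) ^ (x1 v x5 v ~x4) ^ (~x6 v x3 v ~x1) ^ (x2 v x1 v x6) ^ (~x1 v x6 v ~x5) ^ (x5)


CNF with 7 clauses over 7 vars (128 assignments).
An assignment satisfies CNF iff every clause has >=1 true literal.
Check each row (bits = x1,x2,x3,x4,x5,x6,x7; clause T/F shown):
  row 0 [0000000]: clauses=TTTTFTF -> 0
  row 1 [0000001]: clauses=TTTTFTF -> 0
  row 2 [0000010]: clauses=TTTTTTF -> 0
  row 3 [0000011]: clauses=TTTTTTF -> 0
  row 4 [0000100]: clauses=TTTTFTT -> 0
  (every remaining row is evaluated the same way; all 128 results are listed next)
Full result column, 8 rows per line (x1,x2,x3,x4 fixed per line; x5,x6,x7 runs 000..111 left to right):
  rows 0-7 [x1,x2,x3,x4=0000]: 00000011  (ones: 2)
  rows 8-15 [x1,x2,x3,x4=0001]: 00000011  (ones: 2)
  rows 16-23 [x1,x2,x3,x4=0010]: 00000000  (ones: 0)
  rows 24-31 [x1,x2,x3,x4=0011]: 00000000  (ones: 0)
  rows 32-39 [x1,x2,x3,x4=0100]: 00001111  (ones: 4)
  rows 40-47 [x1,x2,x3,x4=0101]: 00001111  (ones: 4)
  rows 48-55 [x1,x2,x3,x4=0110]: 00001111  (ones: 4)
  rows 56-63 [x1,x2,x3,x4=0111]: 00001111  (ones: 4)
  rows 64-71 [x1,x2,x3,x4=1000]: 00000000  (ones: 0)
  rows 72-79 [x1,x2,x3,x4=1001]: 00000000  (ones: 0)
  rows 80-87 [x1,x2,x3,x4=1010]: 00000000  (ones: 0)
  rows 88-95 [x1,x2,x3,x4=1011]: 00000000  (ones: 0)
  rows 96-103 [x1,x2,x3,x4=1100]: 00000000  (ones: 0)
  rows 104-111 [x1,x2,x3,x4=1101]: 00000000  (ones: 0)
  rows 112-119 [x1,x2,x3,x4=1110]: 00000000  (ones: 0)
  rows 120-127 [x1,x2,x3,x4=1111]: 00000000  (ones: 0)
Satisfying assignments = 2+2+0+0+4+4+4+4+0+0+0+0+0+0+0+0 = 20

20


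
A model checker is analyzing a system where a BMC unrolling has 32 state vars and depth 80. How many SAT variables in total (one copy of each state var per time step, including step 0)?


BMC unrolls to depth k, creating one copy of each state var for steps 0..k.
Step count = 80 + 1 = 81 (steps 0 through 80)
Vars per step = 32
Total = 32 * 81 = 2592

2592


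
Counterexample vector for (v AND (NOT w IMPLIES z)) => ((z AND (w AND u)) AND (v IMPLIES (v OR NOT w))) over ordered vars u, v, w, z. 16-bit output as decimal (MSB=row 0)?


F1 = (v AND (NOT w IMPLIES z))
F2 = ((z AND (w AND u)) AND (v IMPLIES (v OR NOT w)))
Counterexample to F1=>F2 is where F1=1 and F2=0.
Evaluate each row (bits = u,v,w,z, MSB first):
  row 0 [0000]: F1=0 F2=0 -> F1&~F2 -> 0
  row 1 [0001]: F1=0 F2=0 -> F1&~F2 -> 0
  row 2 [0010]: F1=0 F2=0 -> F1&~F2 -> 0
  row 3 [0011]: F1=0 F2=0 -> F1&~F2 -> 0
  row 4 [0100]: F1=0 F2=0 -> F1&~F2 -> 0
  row 5 [0101]: F1=1 F2=0 -> F1&~F2 -> 1
  row 6 [0110]: F1=1 F2=0 -> F1&~F2 -> 1
  row 7 [0111]: F1=1 F2=0 -> F1&~F2 -> 1
  row 8 [1000]: F1=0 F2=0 -> F1&~F2 -> 0
  row 9 [1001]: F1=0 F2=0 -> F1&~F2 -> 0
  row 10 [1010]: F1=0 F2=0 -> F1&~F2 -> 0
  row 11 [1011]: F1=0 F2=1 -> F1&~F2 -> 0
  row 12 [1100]: F1=0 F2=0 -> F1&~F2 -> 0
  row 13 [1101]: F1=1 F2=0 -> F1&~F2 -> 1
  row 14 [1110]: F1=1 F2=0 -> F1&~F2 -> 1
  row 15 [1111]: F1=1 F2=1 -> F1&~F2 -> 0
Full result column, 4 rows per line (u,v fixed per line; w,z runs 00..11 left to right):
  rows 0-3 [u,v=00]: 0000  = hex 0
  rows 4-7 [u,v=01]: 0111  = hex 7
  rows 8-11 [u,v=10]: 0000  = hex 0
  rows 12-15 [u,v=11]: 0110  = hex 6
Counterexample vector (row 0 .. row 15) = 0000011100000110
Output column grouped in 4s = 0000 0111 0000 0110 = 0x0706
Convert to decimal digit by digit (value = value*16 + digit):
  0 -> 0
  0*16 + 7 = 7
  7*16 + 0 = 112
  112*16 + 6 = 1798
Decimal = 1798

1798


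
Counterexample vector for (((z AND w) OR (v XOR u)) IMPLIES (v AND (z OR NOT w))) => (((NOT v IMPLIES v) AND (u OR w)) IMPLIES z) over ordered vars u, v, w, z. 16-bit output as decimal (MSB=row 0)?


F1 = (((z AND w) OR (v XOR u)) IMPLIES (v AND (z OR NOT w)))
F2 = (((NOT v IMPLIES v) AND (u OR w)) IMPLIES z)
Counterexample to F1=>F2 is where F1=1 and F2=0.
Evaluate each row (bits = u,v,w,z, MSB first):
  row 0 [0000]: F1=1 F2=1 -> F1&~F2 -> 0
  row 1 [0001]: F1=1 F2=1 -> F1&~F2 -> 0
  row 2 [0010]: F1=1 F2=1 -> F1&~F2 -> 0
  row 3 [0011]: F1=0 F2=1 -> F1&~F2 -> 0
  row 4 [0100]: F1=1 F2=1 -> F1&~F2 -> 0
  row 5 [0101]: F1=1 F2=1 -> F1&~F2 -> 0
  row 6 [0110]: F1=0 F2=0 -> F1&~F2 -> 0
  row 7 [0111]: F1=1 F2=1 -> F1&~F2 -> 0
  row 8 [1000]: F1=0 F2=1 -> F1&~F2 -> 0
  row 9 [1001]: F1=0 F2=1 -> F1&~F2 -> 0
  row 10 [1010]: F1=0 F2=1 -> F1&~F2 -> 0
  row 11 [1011]: F1=0 F2=1 -> F1&~F2 -> 0
  row 12 [1100]: F1=1 F2=0 -> F1&~F2 -> 1
  row 13 [1101]: F1=1 F2=1 -> F1&~F2 -> 0
  row 14 [1110]: F1=1 F2=0 -> F1&~F2 -> 1
  row 15 [1111]: F1=1 F2=1 -> F1&~F2 -> 0
Full result column, 4 rows per line (u,v fixed per line; w,z runs 00..11 left to right):
  rows 0-3 [u,v=00]: 0000  = hex 0
  rows 4-7 [u,v=01]: 0000  = hex 0
  rows 8-11 [u,v=10]: 0000  = hex 0
  rows 12-15 [u,v=11]: 1010  = hex A
Counterexample vector (row 0 .. row 15) = 0000000000001010
Output column grouped in 4s = 0000 0000 0000 1010 = 0x000A
Convert to decimal digit by digit (value = value*16 + digit):
  0 -> 0
  0*16 + 0 = 0
  0*16 + 0 = 0
  0*16 + 10 (A) = 10
Decimal = 10

10


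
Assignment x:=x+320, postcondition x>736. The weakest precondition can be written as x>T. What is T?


Formula: wp(x:=E, P) = P[E/x] (substitute E for x in postcondition)
Step 1: Postcondition: x>736
Step 2: Substitute x+320 for x: x+320>736
Step 3: Solve for x: x > 736-320 = 416

416


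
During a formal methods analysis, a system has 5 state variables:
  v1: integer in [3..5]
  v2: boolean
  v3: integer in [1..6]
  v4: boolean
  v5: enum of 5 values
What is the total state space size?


State space = product of domain sizes of all variables.
Domain sizes:
  v1 (integer in [3..5]): 3
  v2 (boolean): 2
  v3 (integer in [1..6]): 6
  v4 (boolean): 2
  v5 (enum of 5 values): 5
Product = 3 * 2 * 6 * 2 * 5 = 360

360


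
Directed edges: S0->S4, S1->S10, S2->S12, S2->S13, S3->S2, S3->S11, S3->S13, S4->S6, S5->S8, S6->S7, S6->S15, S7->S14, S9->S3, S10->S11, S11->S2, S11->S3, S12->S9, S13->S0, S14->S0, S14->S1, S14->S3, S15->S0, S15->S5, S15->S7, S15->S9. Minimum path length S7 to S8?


BFS layer-by-layer from S7:
  dist 0: {S7}
  dist 1: {S14}
  dist 2: {S0, S1, S3}
  dist 3: {S2, S4, S10, S11, S13}
  dist 4: {S6, S12}
  dist 5: {S9, S15}
  dist 6: {S5}
  dist 7: {S8}
  -> S8 reached at distance 7
Shortest path length = 7

7


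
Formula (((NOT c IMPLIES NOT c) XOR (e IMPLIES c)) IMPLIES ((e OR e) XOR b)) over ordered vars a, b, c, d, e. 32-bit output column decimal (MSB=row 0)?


Formula: (((NOT c IMPLIES NOT c) XOR (e IMPLIES c)) IMPLIES ((e OR e) XOR b)) over a, b, c, d, e (32 rows)
Evaluate each row (bits = a,b,c,d,e, MSB first):
  row 0 [00000]: (((NOT 0 IMPLIES NOT 0) XOR (0 IMPLIES 0)) IMPLIES ((0 OR 0) XOR 0)) -> 1
  row 1 [00001]: (((NOT 0 IMPLIES NOT 0) XOR (1 IMPLIES 0)) IMPLIES ((1 OR 1) XOR 0)) -> 1
  row 2 [00010]: (((NOT 0 IMPLIES NOT 0) XOR (0 IMPLIES 0)) IMPLIES ((0 OR 0) XOR 0)) -> 1
  row 3 [00011]: (((NOT 0 IMPLIES NOT 0) XOR (1 IMPLIES 0)) IMPLIES ((1 OR 1) XOR 0)) -> 1
  row 4 [00100]: (((NOT 1 IMPLIES NOT 1) XOR (0 IMPLIES 1)) IMPLIES ((0 OR 0) XOR 0)) -> 1
  row 5 [00101]: (((NOT 1 IMPLIES NOT 1) XOR (1 IMPLIES 1)) IMPLIES ((1 OR 1) XOR 0)) -> 1
  row 6 [00110]: (((NOT 1 IMPLIES NOT 1) XOR (0 IMPLIES 1)) IMPLIES ((0 OR 0) XOR 0)) -> 1
  row 7 [00111]: (((NOT 1 IMPLIES NOT 1) XOR (1 IMPLIES 1)) IMPLIES ((1 OR 1) XOR 0)) -> 1
  row 8 [01000]: (((NOT 0 IMPLIES NOT 0) XOR (0 IMPLIES 0)) IMPLIES ((0 OR 0) XOR 1)) -> 1
  row 9 [01001]: (((NOT 0 IMPLIES NOT 0) XOR (1 IMPLIES 0)) IMPLIES ((1 OR 1) XOR 1)) -> 0
  row 10 [01010]: (((NOT 0 IMPLIES NOT 0) XOR (0 IMPLIES 0)) IMPLIES ((0 OR 0) XOR 1)) -> 1
  row 11 [01011]: (((NOT 0 IMPLIES NOT 0) XOR (1 IMPLIES 0)) IMPLIES ((1 OR 1) XOR 1)) -> 0
  row 12 [01100]: (((NOT 1 IMPLIES NOT 1) XOR (0 IMPLIES 1)) IMPLIES ((0 OR 0) XOR 1)) -> 1
  row 13 [01101]: (((NOT 1 IMPLIES NOT 1) XOR (1 IMPLIES 1)) IMPLIES ((1 OR 1) XOR 1)) -> 1
  row 14 [01110]: (((NOT 1 IMPLIES NOT 1) XOR (0 IMPLIES 1)) IMPLIES ((0 OR 0) XOR 1)) -> 1
  row 15 [01111]: (((NOT 1 IMPLIES NOT 1) XOR (1 IMPLIES 1)) IMPLIES ((1 OR 1) XOR 1)) -> 1
  row 16 [10000]: (((NOT 0 IMPLIES NOT 0) XOR (0 IMPLIES 0)) IMPLIES ((0 OR 0) XOR 0)) -> 1
  row 17 [10001]: (((NOT 0 IMPLIES NOT 0) XOR (1 IMPLIES 0)) IMPLIES ((1 OR 1) XOR 0)) -> 1
  row 18 [10010]: (((NOT 0 IMPLIES NOT 0) XOR (0 IMPLIES 0)) IMPLIES ((0 OR 0) XOR 0)) -> 1
  row 19 [10011]: (((NOT 0 IMPLIES NOT 0) XOR (1 IMPLIES 0)) IMPLIES ((1 OR 1) XOR 0)) -> 1
  row 20 [10100]: (((NOT 1 IMPLIES NOT 1) XOR (0 IMPLIES 1)) IMPLIES ((0 OR 0) XOR 0)) -> 1
  row 21 [10101]: (((NOT 1 IMPLIES NOT 1) XOR (1 IMPLIES 1)) IMPLIES ((1 OR 1) XOR 0)) -> 1
  row 22 [10110]: (((NOT 1 IMPLIES NOT 1) XOR (0 IMPLIES 1)) IMPLIES ((0 OR 0) XOR 0)) -> 1
  row 23 [10111]: (((NOT 1 IMPLIES NOT 1) XOR (1 IMPLIES 1)) IMPLIES ((1 OR 1) XOR 0)) -> 1
  row 24 [11000]: (((NOT 0 IMPLIES NOT 0) XOR (0 IMPLIES 0)) IMPLIES ((0 OR 0) XOR 1)) -> 1
  row 25 [11001]: (((NOT 0 IMPLIES NOT 0) XOR (1 IMPLIES 0)) IMPLIES ((1 OR 1) XOR 1)) -> 0
  row 26 [11010]: (((NOT 0 IMPLIES NOT 0) XOR (0 IMPLIES 0)) IMPLIES ((0 OR 0) XOR 1)) -> 1
  row 27 [11011]: (((NOT 0 IMPLIES NOT 0) XOR (1 IMPLIES 0)) IMPLIES ((1 OR 1) XOR 1)) -> 0
  row 28 [11100]: (((NOT 1 IMPLIES NOT 1) XOR (0 IMPLIES 1)) IMPLIES ((0 OR 0) XOR 1)) -> 1
  row 29 [11101]: (((NOT 1 IMPLIES NOT 1) XOR (1 IMPLIES 1)) IMPLIES ((1 OR 1) XOR 1)) -> 1
  row 30 [11110]: (((NOT 1 IMPLIES NOT 1) XOR (0 IMPLIES 1)) IMPLIES ((0 OR 0) XOR 1)) -> 1
  row 31 [11111]: (((NOT 1 IMPLIES NOT 1) XOR (1 IMPLIES 1)) IMPLIES ((1 OR 1) XOR 1)) -> 1
Full result column, 4 rows per line (a,b,c fixed per line; d,e runs 00..11 left to right):
  rows 0-3 [a,b,c=000]: 1111  = hex F
  rows 4-7 [a,b,c=001]: 1111  = hex F
  rows 8-11 [a,b,c=010]: 1010  = hex A
  rows 12-15 [a,b,c=011]: 1111  = hex F
  rows 16-19 [a,b,c=100]: 1111  = hex F
  rows 20-23 [a,b,c=101]: 1111  = hex F
  rows 24-27 [a,b,c=110]: 1010  = hex A
  rows 28-31 [a,b,c=111]: 1111  = hex F
Output column (row 0 .. row 31) = 11111111101011111111111110101111
Output column grouped in 4s = 1111 1111 1010 1111 1111 1111 1010 1111 = 0xFFAFFFAF
Convert to decimal digit by digit (value = value*16 + digit):
  F -> 15
  15*16 + 15 (F) = 255
  255*16 + 10 (A) = 4090
  4090*16 + 15 (F) = 65455
  65455*16 + 15 (F) = 1047295
  1047295*16 + 15 (F) = 16756735
  16756735*16 + 10 (A) = 268107770
  268107770*16 + 15 (F) = 4289724335
Decimal = 4289724335

4289724335


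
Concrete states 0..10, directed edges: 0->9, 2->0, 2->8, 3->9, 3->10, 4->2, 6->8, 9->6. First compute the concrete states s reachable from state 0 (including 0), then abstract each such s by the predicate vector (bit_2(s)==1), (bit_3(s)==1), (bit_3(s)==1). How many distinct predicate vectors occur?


BFS from 0:
Concrete reachable: {0, 6, 8, 9}
Abstract via predicates (bit_2(s)==1), (bit_3(s)==1), (bit_3(s)==1):
  (0,0,0) <- {0}
  (0,1,1) <- {8, 9}
  (1,0,0) <- {6}
Distinct abstract states = 3

3


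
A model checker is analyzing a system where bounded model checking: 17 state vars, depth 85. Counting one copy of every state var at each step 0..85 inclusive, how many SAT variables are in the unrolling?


BMC unrolls to depth k, creating one copy of each state var for steps 0..k.
Step count = 85 + 1 = 86 (steps 0 through 85)
Vars per step = 17
Total = 17 * 86 = 1462

1462


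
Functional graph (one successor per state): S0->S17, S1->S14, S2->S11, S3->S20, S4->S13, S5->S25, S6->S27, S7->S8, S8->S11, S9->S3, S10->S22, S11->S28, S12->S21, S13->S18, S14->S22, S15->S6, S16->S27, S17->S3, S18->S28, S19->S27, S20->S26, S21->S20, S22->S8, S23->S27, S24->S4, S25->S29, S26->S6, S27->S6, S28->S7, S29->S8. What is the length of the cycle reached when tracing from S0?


Trace from S0 until a state repeats:
  S0 -> S17 -> S3 -> S20 -> S26 -> S6 -> S27 -> S6
S6 first seen at step 5, revisited at step 7.
Cycle length = 7 - 5 = 2

2


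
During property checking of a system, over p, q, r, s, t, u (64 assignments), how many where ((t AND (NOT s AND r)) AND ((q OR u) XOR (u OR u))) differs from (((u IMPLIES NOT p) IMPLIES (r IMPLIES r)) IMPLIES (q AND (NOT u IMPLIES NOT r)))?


F1 = ((t AND (NOT s AND r)) AND ((q OR u) XOR (u OR u)))
F2 = (((u IMPLIES NOT p) IMPLIES (r IMPLIES r)) IMPLIES (q AND (NOT u IMPLIES NOT r)))
Evaluate both on each of 64 rows (bits = p,q,r,s,t,u):
  row 0 [000000]: F1=0 F2=0 -> 0
  row 1 [000001]: F1=0 F2=0 -> 0
  row 2 [000010]: F1=0 F2=0 -> 0
  row 3 [000011]: F1=0 F2=0 -> 0
  row 4 [000100]: F1=0 F2=0 -> 0
  (every remaining row is evaluated the same way; all 64 results are listed next)
Full result column, 8 rows per line (p,q,r fixed per line; s,t,u runs 000..111 left to right):
  rows 0-7 [p,q,r=000]: 00000000  (ones: 0)
  rows 8-15 [p,q,r=001]: 00000000  (ones: 0)
  rows 16-23 [p,q,r=010]: 11111111  (ones: 8)
  rows 24-31 [p,q,r=011]: 01110101  (ones: 5)
  rows 32-39 [p,q,r=100]: 00000000  (ones: 0)
  rows 40-47 [p,q,r=101]: 00000000  (ones: 0)
  rows 48-55 [p,q,r=110]: 11111111  (ones: 8)
  rows 56-63 [p,q,r=111]: 01110101  (ones: 5)
Disagreements = 0+0+8+5+0+0+8+5 = 26

26


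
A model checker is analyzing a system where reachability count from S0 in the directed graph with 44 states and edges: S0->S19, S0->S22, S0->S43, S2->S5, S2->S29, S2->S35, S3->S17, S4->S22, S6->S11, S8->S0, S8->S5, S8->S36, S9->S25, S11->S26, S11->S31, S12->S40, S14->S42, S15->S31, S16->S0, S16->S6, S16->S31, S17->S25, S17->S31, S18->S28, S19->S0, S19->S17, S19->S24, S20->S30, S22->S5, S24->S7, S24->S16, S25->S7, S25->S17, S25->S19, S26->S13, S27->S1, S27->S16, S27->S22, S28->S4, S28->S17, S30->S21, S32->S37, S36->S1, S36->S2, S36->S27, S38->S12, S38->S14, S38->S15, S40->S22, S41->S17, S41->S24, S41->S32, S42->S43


BFS from S0:
  layer 0: {S0}
  layer 1: {S19, S22, S43}
  layer 2: {S5, S17, S24}
  layer 3: {S7, S16, S25, S31}
  layer 4: {S6}
  layer 5: {S11}
  layer 6: {S26}
  layer 7: {S13}
Reachable set: {S0, S5, S6, S7, S11, S13, S16, S17, S19, S22, S24, S25, S26, S31, S43}
Count = 15

15


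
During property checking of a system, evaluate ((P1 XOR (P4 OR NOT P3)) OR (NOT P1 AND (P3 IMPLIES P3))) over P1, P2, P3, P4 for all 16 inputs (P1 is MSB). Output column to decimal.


Formula: ((P1 XOR (P4 OR NOT P3)) OR (NOT P1 AND (P3 IMPLIES P3))) over P1, P2, P3, P4 (16 rows)
Evaluate each row (bits = P1,P2,P3,P4, MSB first):
  row 0 [0000]: ((0 XOR (0 OR NOT 0)) OR (NOT 0 AND (0 IMPLIES 0))) -> 1
  row 1 [0001]: ((0 XOR (1 OR NOT 0)) OR (NOT 0 AND (0 IMPLIES 0))) -> 1
  row 2 [0010]: ((0 XOR (0 OR NOT 1)) OR (NOT 0 AND (1 IMPLIES 1))) -> 1
  row 3 [0011]: ((0 XOR (1 OR NOT 1)) OR (NOT 0 AND (1 IMPLIES 1))) -> 1
  row 4 [0100]: ((0 XOR (0 OR NOT 0)) OR (NOT 0 AND (0 IMPLIES 0))) -> 1
  row 5 [0101]: ((0 XOR (1 OR NOT 0)) OR (NOT 0 AND (0 IMPLIES 0))) -> 1
  row 6 [0110]: ((0 XOR (0 OR NOT 1)) OR (NOT 0 AND (1 IMPLIES 1))) -> 1
  row 7 [0111]: ((0 XOR (1 OR NOT 1)) OR (NOT 0 AND (1 IMPLIES 1))) -> 1
  row 8 [1000]: ((1 XOR (0 OR NOT 0)) OR (NOT 1 AND (0 IMPLIES 0))) -> 0
  row 9 [1001]: ((1 XOR (1 OR NOT 0)) OR (NOT 1 AND (0 IMPLIES 0))) -> 0
  row 10 [1010]: ((1 XOR (0 OR NOT 1)) OR (NOT 1 AND (1 IMPLIES 1))) -> 1
  row 11 [1011]: ((1 XOR (1 OR NOT 1)) OR (NOT 1 AND (1 IMPLIES 1))) -> 0
  row 12 [1100]: ((1 XOR (0 OR NOT 0)) OR (NOT 1 AND (0 IMPLIES 0))) -> 0
  row 13 [1101]: ((1 XOR (1 OR NOT 0)) OR (NOT 1 AND (0 IMPLIES 0))) -> 0
  row 14 [1110]: ((1 XOR (0 OR NOT 1)) OR (NOT 1 AND (1 IMPLIES 1))) -> 1
  row 15 [1111]: ((1 XOR (1 OR NOT 1)) OR (NOT 1 AND (1 IMPLIES 1))) -> 0
Full result column, 4 rows per line (P1,P2 fixed per line; P3,P4 runs 00..11 left to right):
  rows 0-3 [P1,P2=00]: 1111  = hex F
  rows 4-7 [P1,P2=01]: 1111  = hex F
  rows 8-11 [P1,P2=10]: 0010  = hex 2
  rows 12-15 [P1,P2=11]: 0010  = hex 2
Output column (row 0 .. row 15) = 1111111100100010
Output column grouped in 4s = 1111 1111 0010 0010 = 0xFF22
Convert to decimal digit by digit (value = value*16 + digit):
  F -> 15
  15*16 + 15 (F) = 255
  255*16 + 2 = 4082
  4082*16 + 2 = 65314
Decimal = 65314

65314


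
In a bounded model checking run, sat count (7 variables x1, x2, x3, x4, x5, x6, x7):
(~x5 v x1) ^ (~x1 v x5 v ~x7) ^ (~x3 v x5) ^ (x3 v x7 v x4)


CNF with 4 clauses over 7 vars (128 assignments).
An assignment satisfies CNF iff every clause has >=1 true literal.
Check each row (bits = x1,x2,x3,x4,x5,x6,x7; clause T/F shown):
  row 0 [0000000]: clauses=TTTF -> 0
  row 1 [0000001]: clauses=TTTT -> 1
  row 2 [0000010]: clauses=TTTF -> 0
  row 3 [0000011]: clauses=TTTT -> 1
  row 4 [0000100]: clauses=FTTF -> 0
  (every remaining row is evaluated the same way; all 128 results are listed next)
Full result column, 8 rows per line (x1,x2,x3,x4 fixed per line; x5,x6,x7 runs 000..111 left to right):
  rows 0-7 [x1,x2,x3,x4=0000]: 01010000  (ones: 2)
  rows 8-15 [x1,x2,x3,x4=0001]: 11110000  (ones: 4)
  rows 16-23 [x1,x2,x3,x4=0010]: 00000000  (ones: 0)
  rows 24-31 [x1,x2,x3,x4=0011]: 00000000  (ones: 0)
  rows 32-39 [x1,x2,x3,x4=0100]: 01010000  (ones: 2)
  rows 40-47 [x1,x2,x3,x4=0101]: 11110000  (ones: 4)
  rows 48-55 [x1,x2,x3,x4=0110]: 00000000  (ones: 0)
  rows 56-63 [x1,x2,x3,x4=0111]: 00000000  (ones: 0)
  rows 64-71 [x1,x2,x3,x4=1000]: 00000101  (ones: 2)
  rows 72-79 [x1,x2,x3,x4=1001]: 10101111  (ones: 6)
  rows 80-87 [x1,x2,x3,x4=1010]: 00001111  (ones: 4)
  rows 88-95 [x1,x2,x3,x4=1011]: 00001111  (ones: 4)
  rows 96-103 [x1,x2,x3,x4=1100]: 00000101  (ones: 2)
  rows 104-111 [x1,x2,x3,x4=1101]: 10101111  (ones: 6)
  rows 112-119 [x1,x2,x3,x4=1110]: 00001111  (ones: 4)
  rows 120-127 [x1,x2,x3,x4=1111]: 00001111  (ones: 4)
Satisfying assignments = 2+4+0+0+2+4+0+0+2+6+4+4+2+6+4+4 = 44

44
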